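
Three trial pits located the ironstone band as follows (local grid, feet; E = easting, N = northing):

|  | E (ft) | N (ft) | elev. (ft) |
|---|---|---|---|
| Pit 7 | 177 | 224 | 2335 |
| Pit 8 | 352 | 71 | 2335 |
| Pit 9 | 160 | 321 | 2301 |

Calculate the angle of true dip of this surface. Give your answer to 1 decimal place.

28.8°

Two edge vectors: Pit 7→Pit 8 = (175, -153, 0), Pit 7→Pit 9 = (-17, 97, -34).
Normal n = (Pit 7→Pit 8) × (Pit 7→Pit 9) = (5202, 5950, 14374).
So ∂z/∂E = −n_x/n_z = −0.36190 and ∂z/∂N = −n_y/n_z = −0.41394.
Gradient magnitude |∇z| = √(a² + b²) = √(0.13097 + 0.17135) = 0.54984.
True dip = arctan(0.54984) = 28.8°, dipping toward NE (azimuth ≈ 041°).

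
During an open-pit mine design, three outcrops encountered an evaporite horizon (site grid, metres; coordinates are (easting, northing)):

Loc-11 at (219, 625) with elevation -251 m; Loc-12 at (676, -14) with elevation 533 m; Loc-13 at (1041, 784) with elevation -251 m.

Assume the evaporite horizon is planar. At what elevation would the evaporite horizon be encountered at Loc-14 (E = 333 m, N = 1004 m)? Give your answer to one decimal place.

-635.7 m

Two edge vectors: Loc-11→Loc-12 = (457, -639, 784), Loc-11→Loc-13 = (822, 159, 0).
Normal n = (Loc-11→Loc-12) × (Loc-11→Loc-13) = (-124656, 644448, 597921).
So ∂z/∂E = −n_x/n_z = 0.208482 and ∂z/∂N = −n_y/n_z = −1.077815.
Intercept c from Loc-11: -251 − 45.66 + 673.63 = 376.98.
At (333, 1004): z = 69.4 − 1082.1 + 376.98 = -635.7 m.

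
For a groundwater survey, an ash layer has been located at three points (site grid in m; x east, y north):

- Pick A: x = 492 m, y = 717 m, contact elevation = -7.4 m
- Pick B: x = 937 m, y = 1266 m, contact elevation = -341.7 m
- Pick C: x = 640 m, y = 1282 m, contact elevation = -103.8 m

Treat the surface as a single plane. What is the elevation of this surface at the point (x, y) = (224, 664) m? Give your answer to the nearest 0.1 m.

204.7 m

Two edge vectors: Pick A→Pick B = (445, 549, -334.3), Pick A→Pick C = (148, 565, -96.4).
Normal n = (Pick A→Pick B) × (Pick A→Pick C) = (135955.9, -6578.4, 170173).
So ∂z/∂x = −n_x/n_z = −0.798928 and ∂z/∂y = −n_y/n_z = 0.038657.
Intercept c from Pick A: -7.4 + 393.07 − 27.72 = 357.96.
At (224, 664): z = −179.0 + 25.7 + 357.96 = 204.7 m.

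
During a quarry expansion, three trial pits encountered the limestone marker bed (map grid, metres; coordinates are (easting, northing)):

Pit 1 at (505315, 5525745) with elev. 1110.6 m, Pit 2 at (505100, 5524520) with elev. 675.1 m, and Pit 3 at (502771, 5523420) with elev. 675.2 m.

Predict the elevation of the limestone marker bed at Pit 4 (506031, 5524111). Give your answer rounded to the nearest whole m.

346 m

Two edge vectors: Pit 1→Pit 2 = (-215, -1225, -435.5), Pit 1→Pit 3 = (-2544, -2325, -435.4).
Normal n = (Pit 1→Pit 2) × (Pit 1→Pit 3) = (-479172.5, 1014301, -2616525).
So ∂z/∂E = −n_x/n_z = −0.18313316 and ∂z/∂N = −n_y/n_z = 0.38765194.
Intercept c from Pit 1: 1110.6 + 92539.93 − 2142065.79 = −2048415.25.
At (506031, 5524111): z = −92671.1 + 2141432.4 − 2048415.25 = 346.1 m.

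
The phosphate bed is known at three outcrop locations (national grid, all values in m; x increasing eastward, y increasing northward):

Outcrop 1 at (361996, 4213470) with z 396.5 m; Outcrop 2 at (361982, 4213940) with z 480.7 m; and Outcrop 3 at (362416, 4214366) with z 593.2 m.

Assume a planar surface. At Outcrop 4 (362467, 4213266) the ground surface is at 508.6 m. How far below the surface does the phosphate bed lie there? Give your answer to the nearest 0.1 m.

111.0 m

Let the plane be z = a·x + b·y + c.
Outcrop 2−Outcrop 1: −14a + 470b = 84.2;  Outcrop 3−Outcrop 1: 420a + 896b = 196.7.
Solving gives a = 0.081001600, b = 0.181561750.
Then c = 396.5 − a·361996 − b·4213470 = −793930.74.
At (362467, 4213266): z_contact = 29360.41 + 764967.95 − 793930.74 = 397.61 m.
Depth below ground = 508.6 − 397.61 = 111.0 m.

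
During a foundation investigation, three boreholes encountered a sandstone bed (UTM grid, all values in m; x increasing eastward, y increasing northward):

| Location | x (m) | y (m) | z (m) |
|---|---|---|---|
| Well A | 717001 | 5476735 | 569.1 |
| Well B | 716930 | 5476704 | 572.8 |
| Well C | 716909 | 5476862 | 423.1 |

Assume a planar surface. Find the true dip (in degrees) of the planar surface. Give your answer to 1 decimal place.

Let the plane be z = a·x + b·y + c.
Well B−Well A: −71a − 31b = 3.7;  Well C−Well A: −92a + 127b = −146.
Solving gives a = 0.34174, b = −0.90205.
Gradient magnitude |∇z| = √(a² + b²) = √(0.11679 + 0.81369) = 0.96461.
True dip = arctan(0.96461) = 44.0°, dipping toward NNW (azimuth ≈ 339°).

44.0°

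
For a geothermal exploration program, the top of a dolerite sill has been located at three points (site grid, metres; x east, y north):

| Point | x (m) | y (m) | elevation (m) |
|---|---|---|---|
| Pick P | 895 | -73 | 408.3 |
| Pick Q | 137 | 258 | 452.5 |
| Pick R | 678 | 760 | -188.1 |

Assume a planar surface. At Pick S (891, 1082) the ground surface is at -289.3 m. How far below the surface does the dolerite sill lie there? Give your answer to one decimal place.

253.6 m

Let the plane be z = a·x + b·y + c.
Pick Q−Pick P: −758a + 331b = 44.2;  Pick R−Pick P: −217a + 833b = −596.4.
Solving gives a = −0.418571, b = −0.825006.
Then c = 408.3 − a·895 − b·-73 = 722.70.
At (891, 1082): z_contact = −372.95 − 892.66 + 722.70 = -542.91 m.
Depth below ground = -289.3 − (-542.91) = 253.6 m.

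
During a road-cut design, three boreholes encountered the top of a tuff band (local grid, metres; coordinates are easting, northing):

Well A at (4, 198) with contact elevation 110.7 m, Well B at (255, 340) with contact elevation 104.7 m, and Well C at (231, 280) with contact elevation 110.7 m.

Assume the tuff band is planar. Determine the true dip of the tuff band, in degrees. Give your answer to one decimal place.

7.1°

Let the plane be z = a·easting + b·northing + c.
Well B−Well A: 251a + 142b = −6;  Well C−Well A: 227a + 82b = 0.
Solving gives a = 0.04222, b = −0.11689.
Gradient magnitude |∇z| = √(a² + b²) = √(0.00178 + 0.01366) = 0.12428.
True dip = arctan(0.12428) = 7.1°, dipping toward NNW (azimuth ≈ 340°).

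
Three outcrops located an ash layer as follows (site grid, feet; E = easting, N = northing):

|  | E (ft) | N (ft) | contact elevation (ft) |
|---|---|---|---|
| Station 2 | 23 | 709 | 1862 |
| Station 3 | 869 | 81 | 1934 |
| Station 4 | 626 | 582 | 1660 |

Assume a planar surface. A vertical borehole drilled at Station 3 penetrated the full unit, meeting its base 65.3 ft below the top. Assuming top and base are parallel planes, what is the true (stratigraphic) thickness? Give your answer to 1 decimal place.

Two edge vectors: Station 2→Station 3 = (846, -628, 72), Station 2→Station 4 = (603, -127, -202).
Normal n = (Station 2→Station 3) × (Station 2→Station 4) = (136000, 214308, 271242).
So ∂z/∂E = −n_x/n_z = −0.50140 and ∂z/∂N = −n_y/n_z = −0.79010.
|∇z| = √(a²+b²) = 0.93576, so dip δ = arctan(0.93576) = 43.10°.
True thickness = vertical thickness × cos δ = 65.3 × cos 43.10° = 47.7 ft.

47.7 ft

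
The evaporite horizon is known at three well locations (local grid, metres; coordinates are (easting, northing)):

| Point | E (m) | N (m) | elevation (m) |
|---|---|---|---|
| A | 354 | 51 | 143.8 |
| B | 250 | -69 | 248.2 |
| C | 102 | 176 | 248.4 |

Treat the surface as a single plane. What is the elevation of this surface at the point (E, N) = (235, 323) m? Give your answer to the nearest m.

Two edge vectors: A→B = (-104, -120, 104.4), A→C = (-252, 125, 104.6).
Normal n = (A→B) × (A→C) = (-25602, -15430.4, -43240).
So ∂z/∂E = −n_x/n_z = −0.59209 and ∂z/∂N = −n_y/n_z = −0.35685.
Intercept c from A: 143.8 + 209.60 + 18.20 = 371.60.
At (235, 323): z = −139.1 − 115.3 + 371.60 = 117.2 m.

117 m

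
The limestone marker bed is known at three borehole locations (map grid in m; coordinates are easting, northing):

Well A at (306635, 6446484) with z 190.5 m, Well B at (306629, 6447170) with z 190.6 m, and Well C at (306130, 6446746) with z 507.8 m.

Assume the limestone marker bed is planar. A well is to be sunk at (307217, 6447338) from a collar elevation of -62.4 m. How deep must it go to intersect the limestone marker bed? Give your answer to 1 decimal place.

Let the plane be z = a·easting + b·northing + c.
Well B−Well A: −6a + 686b = 0.1;  Well C−Well A: −505a + 262b = 317.3.
Solving gives a = −0.631104977, b = −0.005374096.
Then c = 190.5 − a·306635 − b·6446484 = 228353.40.
At (307217, 6447338): z_contact = −193886.18 − 34648.61 + 228353.40 = -181.39 m.
Depth below ground = -62.4 − (-181.39) = 119.0 m.

119.0 m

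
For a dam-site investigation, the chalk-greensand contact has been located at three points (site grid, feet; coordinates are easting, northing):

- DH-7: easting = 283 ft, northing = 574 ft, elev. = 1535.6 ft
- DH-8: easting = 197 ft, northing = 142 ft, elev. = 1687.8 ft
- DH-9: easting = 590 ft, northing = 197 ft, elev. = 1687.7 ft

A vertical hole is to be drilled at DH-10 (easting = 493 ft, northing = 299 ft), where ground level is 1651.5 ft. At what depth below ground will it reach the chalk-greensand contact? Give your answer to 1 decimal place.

Let the plane be z = a·easting + b·northing + c.
DH-8−DH-7: −86a − 432b = 152.2;  DH-9−DH-7: 307a − 377b = 152.1.
Solving gives a = 0.05046, b = −0.36236.
Then c = 1535.6 − a·283 − b·574 = 1729.31.
At (493, 299): z_contact = 24.88 − 108.35 + 1729.31 = 1645.84 ft.
Depth below ground = 1651.5 − 1645.84 = 5.7 ft.

5.7 ft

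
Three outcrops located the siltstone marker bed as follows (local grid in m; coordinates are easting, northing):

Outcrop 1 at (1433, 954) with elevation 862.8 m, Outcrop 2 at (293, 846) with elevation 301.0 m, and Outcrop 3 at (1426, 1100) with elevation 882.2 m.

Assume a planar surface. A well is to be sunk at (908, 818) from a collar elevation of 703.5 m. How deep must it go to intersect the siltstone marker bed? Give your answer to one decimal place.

112.9 m

Let the plane be z = a·easting + b·northing + c.
Outcrop 2−Outcrop 1: −1140a − 108b = −561.8;  Outcrop 3−Outcrop 1: −7a + 146b = 19.4.
Solving gives a = 0.478047, b = 0.155797.
Then c = 862.8 − a·1433 − b·954 = 29.13.
At (908, 818): z_contact = 434.07 + 127.44 + 29.13 = 590.64 m.
Depth below ground = 703.5 − 590.64 = 112.9 m.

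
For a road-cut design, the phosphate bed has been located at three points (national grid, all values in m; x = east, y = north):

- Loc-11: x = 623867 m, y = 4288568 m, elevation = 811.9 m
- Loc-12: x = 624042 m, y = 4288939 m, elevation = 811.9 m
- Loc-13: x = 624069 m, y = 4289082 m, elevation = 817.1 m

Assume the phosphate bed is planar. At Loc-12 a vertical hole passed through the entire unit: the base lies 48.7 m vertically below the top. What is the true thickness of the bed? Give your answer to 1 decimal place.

Let the plane be z = a·x + b·y + c.
Loc-12−Loc-11: 175a + 371b = 0;  Loc-13−Loc-11: 202a + 514b = 5.2.
Solving gives a = −0.12854, b = 0.06063.
|∇z| = √(a²+b²) = 0.14213, so dip δ = arctan(0.14213) = 8.09°.
True thickness = vertical thickness × cos δ = 48.7 × cos 8.09° = 48.2 m.

48.2 m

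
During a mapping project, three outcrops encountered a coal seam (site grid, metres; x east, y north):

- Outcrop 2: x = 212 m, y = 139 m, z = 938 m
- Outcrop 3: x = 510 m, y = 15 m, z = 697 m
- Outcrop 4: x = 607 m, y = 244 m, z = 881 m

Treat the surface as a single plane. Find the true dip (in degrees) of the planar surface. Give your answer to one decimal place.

46.5°

Two edge vectors: Outcrop 2→Outcrop 3 = (298, -124, -241), Outcrop 2→Outcrop 4 = (395, 105, -57).
Normal n = (Outcrop 2→Outcrop 3) × (Outcrop 2→Outcrop 4) = (32373, -78209, 80270).
So ∂z/∂x = −n_x/n_z = −0.40330 and ∂z/∂y = −n_y/n_z = 0.97432.
Gradient magnitude |∇z| = √(a² + b²) = √(0.16265 + 0.94931) = 1.05449.
True dip = arctan(1.05449) = 46.5°, dipping toward SSE (azimuth ≈ 158°).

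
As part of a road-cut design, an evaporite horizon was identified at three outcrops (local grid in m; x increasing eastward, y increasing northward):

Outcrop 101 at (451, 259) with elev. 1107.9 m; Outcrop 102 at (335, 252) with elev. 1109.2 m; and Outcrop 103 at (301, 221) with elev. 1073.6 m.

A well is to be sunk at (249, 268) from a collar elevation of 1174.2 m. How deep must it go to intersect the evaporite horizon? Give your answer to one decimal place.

Let the plane be z = a·x + b·y + c.
Outcrop 102−Outcrop 101: −116a − 7b = 1.3;  Outcrop 103−Outcrop 101: −150a − 38b = −34.3.
Solving gives a = −0.08621, b = 1.24294.
Then c = 1107.9 − a·451 − b·259 = 824.86.
At (249, 268): z_contact = −21.47 + 333.11 + 824.86 = 1136.50 m.
Depth below ground = 1174.2 − 1136.50 = 37.7 m.

37.7 m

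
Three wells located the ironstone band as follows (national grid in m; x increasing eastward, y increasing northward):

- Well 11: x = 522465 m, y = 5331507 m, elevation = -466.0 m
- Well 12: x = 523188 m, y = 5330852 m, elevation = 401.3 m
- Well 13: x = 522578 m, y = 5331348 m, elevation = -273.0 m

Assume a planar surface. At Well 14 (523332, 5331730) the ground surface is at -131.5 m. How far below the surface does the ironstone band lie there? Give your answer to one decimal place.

317.5 m

Let the plane be z = a·x + b·y + c.
Well 12−Well 11: 723a − 655b = 867.3;  Well 13−Well 11: 113a − 159b = 193.
Solving gives a = 0.280535880, b = −1.014461922.
Then c = -466 − a·522465 − b·5331507 = 5261574.66.
At (523332, 5331730): z_contact = 146813.40 − 5408837.06 + 5261574.66 = -449.00 m.
Depth below ground = -131.5 − (-449.00) = 317.5 m.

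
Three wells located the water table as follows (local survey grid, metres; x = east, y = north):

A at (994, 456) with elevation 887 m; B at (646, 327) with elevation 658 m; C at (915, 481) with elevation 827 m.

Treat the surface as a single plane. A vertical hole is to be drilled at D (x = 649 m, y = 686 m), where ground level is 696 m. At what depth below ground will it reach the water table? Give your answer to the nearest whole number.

Two edge vectors: A→B = (-348, -129, -229), A→C = (-79, 25, -60).
Normal n = (A→B) × (A→C) = (13465, -2789, -18891).
So ∂z/∂x = −n_x/n_z = 0.71277 and ∂z/∂y = −n_y/n_z = −0.14764.
Intercept c from A: 887 − 708.50 + 67.32 = 245.83.
At (649, 686): z_contact = 462.6 − 101.3 + 245.83 = 607.1 m.
Depth below ground = 696 − 607.1 = 89 m.

89 m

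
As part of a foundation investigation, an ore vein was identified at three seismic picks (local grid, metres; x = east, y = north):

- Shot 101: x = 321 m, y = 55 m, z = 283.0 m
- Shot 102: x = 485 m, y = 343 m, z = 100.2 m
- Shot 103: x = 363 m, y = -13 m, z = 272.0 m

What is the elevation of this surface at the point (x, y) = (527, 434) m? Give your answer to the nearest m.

Two edge vectors: Shot 101→Shot 102 = (164, 288, -182.8), Shot 101→Shot 103 = (42, -68, -11).
Normal n = (Shot 101→Shot 102) × (Shot 101→Shot 103) = (-15598.4, -5873.6, -23248).
So ∂z/∂x = −n_x/n_z = −0.67096 and ∂z/∂y = −n_y/n_z = −0.25265.
Intercept c from Shot 101: 283 + 215.38 + 13.90 = 512.27.
At (527, 434): z = −353.6 − 109.6 + 512.27 = 49.0 m.

49 m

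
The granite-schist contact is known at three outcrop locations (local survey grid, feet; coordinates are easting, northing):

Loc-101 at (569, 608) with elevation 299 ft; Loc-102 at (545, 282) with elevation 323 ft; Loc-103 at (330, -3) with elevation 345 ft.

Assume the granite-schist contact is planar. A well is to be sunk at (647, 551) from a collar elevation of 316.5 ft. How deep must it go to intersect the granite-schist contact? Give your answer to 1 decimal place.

Let the plane be z = a·easting + b·northing + c.
Loc-102−Loc-101: −24a − 326b = 24;  Loc-103−Loc-101: −239a − 611b = 46.
Solving gives a = −0.00525, b = −0.07323.
Then c = 299 − a·569 − b·608 = 346.51.
At (647, 551): z_contact = −3.40 − 40.35 + 346.51 = 302.76 ft.
Depth below ground = 316.5 − 302.76 = 13.7 ft.

13.7 ft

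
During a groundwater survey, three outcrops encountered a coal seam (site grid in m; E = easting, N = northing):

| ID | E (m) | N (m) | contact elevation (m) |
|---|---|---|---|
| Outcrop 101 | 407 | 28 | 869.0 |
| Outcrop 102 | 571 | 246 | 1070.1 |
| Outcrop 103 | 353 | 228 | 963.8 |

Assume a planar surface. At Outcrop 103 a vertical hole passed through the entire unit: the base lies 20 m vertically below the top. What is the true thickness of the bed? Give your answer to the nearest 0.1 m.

16.1 m

Two edge vectors: Outcrop 101→Outcrop 102 = (164, 218, 201.1), Outcrop 101→Outcrop 103 = (-54, 200, 94.8).
Normal n = (Outcrop 101→Outcrop 102) × (Outcrop 101→Outcrop 103) = (-19553.6, -26406.6, 44572).
So ∂z/∂E = −n_x/n_z = 0.43870 and ∂z/∂N = −n_y/n_z = 0.59245.
|∇z| = √(a²+b²) = 0.73719, so dip δ = arctan(0.73719) = 36.40°.
True thickness = vertical thickness × cos δ = 20 × cos 36.40° = 16.1 m.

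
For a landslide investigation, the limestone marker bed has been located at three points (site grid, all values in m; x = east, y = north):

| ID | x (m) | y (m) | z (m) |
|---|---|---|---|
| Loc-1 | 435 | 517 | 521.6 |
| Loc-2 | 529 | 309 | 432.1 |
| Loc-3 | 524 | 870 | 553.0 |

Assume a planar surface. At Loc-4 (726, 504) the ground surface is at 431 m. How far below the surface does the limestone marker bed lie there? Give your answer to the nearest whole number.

53 m

Let the plane be z = a·x + b·y + c.
Loc-2−Loc-1: 94a − 208b = −89.5;  Loc-3−Loc-1: 89a + 353b = 31.4.
Solving gives a = −0.48482, b = 0.21119.
Then c = 521.6 − a·435 − b·517 = 623.31.
At (726, 504): z_contact = −352.0 + 106.4 + 623.31 = 377.8 m.
Depth below ground = 431 − 377.8 = 53 m.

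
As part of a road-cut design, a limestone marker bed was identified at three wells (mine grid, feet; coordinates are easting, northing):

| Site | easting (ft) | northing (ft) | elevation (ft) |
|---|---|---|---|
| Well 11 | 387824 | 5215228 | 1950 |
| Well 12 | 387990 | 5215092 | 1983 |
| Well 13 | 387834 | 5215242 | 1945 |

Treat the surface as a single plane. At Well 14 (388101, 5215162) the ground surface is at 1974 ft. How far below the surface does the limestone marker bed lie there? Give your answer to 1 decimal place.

19.6 ft

Two edge vectors: Well 11→Well 12 = (166, -136, 33), Well 11→Well 13 = (10, 14, -5).
Normal n = (Well 11→Well 12) × (Well 11→Well 13) = (218, 1160, 3684).
So ∂z/∂easting = −n_x/n_z = −0.059174810 and ∂z/∂northing = −n_y/n_z = −0.314875136.
Intercept c from Well 11: 1950 + 22949.41 + 1642145.62 = 1667045.04.
At (388101, 5215162): z_contact = −22965.80 − 1642124.84 + 1667045.04 = 1954.39 ft.
Depth below ground = 1974 − 1954.39 = 19.6 ft.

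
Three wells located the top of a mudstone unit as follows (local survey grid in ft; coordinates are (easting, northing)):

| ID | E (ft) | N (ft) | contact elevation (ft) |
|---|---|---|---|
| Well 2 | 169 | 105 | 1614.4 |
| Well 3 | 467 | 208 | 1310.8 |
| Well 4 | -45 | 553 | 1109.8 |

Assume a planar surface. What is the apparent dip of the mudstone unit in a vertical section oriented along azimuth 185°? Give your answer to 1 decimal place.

55.0°

Two edge vectors: Well 2→Well 3 = (298, 103, -303.6), Well 2→Well 4 = (-214, 448, -504.6).
Normal n = (Well 2→Well 3) × (Well 2→Well 4) = (84039, 215341.2, 155546).
So ∂z/∂E = −n_x/n_z = −0.54028 and ∂z/∂N = −n_y/n_z = −1.38442.
Unit vector along 185° is (sin 185°, cos 185°) = (-0.0872, -0.9962).
Slope in that direction = a·(-0.0872) + b·(-0.9962) = 1.42624.
Apparent dip = arctan|1.42624| = 55.0° (true dip is 56.1°, so apparent ≤ true as expected).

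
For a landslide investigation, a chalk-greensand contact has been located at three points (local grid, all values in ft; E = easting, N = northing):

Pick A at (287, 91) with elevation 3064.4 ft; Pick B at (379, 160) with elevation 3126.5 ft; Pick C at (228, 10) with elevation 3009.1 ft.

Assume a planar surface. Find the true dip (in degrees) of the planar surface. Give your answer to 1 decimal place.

Two edge vectors: Pick A→Pick B = (92, 69, 62.1), Pick A→Pick C = (-59, -81, -55.3).
Normal n = (Pick A→Pick B) × (Pick A→Pick C) = (1214.4, 1423.7, -3381).
So ∂z/∂E = −n_x/n_z = 0.35918 and ∂z/∂N = −n_y/n_z = 0.42109.
Gradient magnitude |∇z| = √(a² + b²) = √(0.12901 + 0.17732) = 0.55347.
True dip = arctan(0.55347) = 29.0°, dipping toward SW (azimuth ≈ 220°).

29.0°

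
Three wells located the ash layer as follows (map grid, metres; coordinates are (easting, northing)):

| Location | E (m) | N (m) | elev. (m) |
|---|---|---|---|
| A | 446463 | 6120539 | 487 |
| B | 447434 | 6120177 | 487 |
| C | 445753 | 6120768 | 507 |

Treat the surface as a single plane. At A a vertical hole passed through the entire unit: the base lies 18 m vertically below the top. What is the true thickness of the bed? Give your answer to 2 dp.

15.45 m

Two edge vectors: A→B = (971, -362, 0), A→C = (-710, 229, 20).
Normal n = (A→B) × (A→C) = (-7240, -19420, -34661).
So ∂z/∂E = −n_x/n_z = −0.20888 and ∂z/∂N = −n_y/n_z = −0.56028.
|∇z| = √(a²+b²) = 0.59795, so dip δ = arctan(0.59795) = 30.88°.
True thickness = vertical thickness × cos δ = 18 × cos 30.88° = 15.45 m.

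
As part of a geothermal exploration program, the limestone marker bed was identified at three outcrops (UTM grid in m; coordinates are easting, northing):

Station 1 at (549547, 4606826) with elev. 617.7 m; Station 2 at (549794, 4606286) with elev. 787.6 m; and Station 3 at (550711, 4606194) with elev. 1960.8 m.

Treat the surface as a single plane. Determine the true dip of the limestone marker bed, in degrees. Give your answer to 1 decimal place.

53.2°

Two edge vectors: Station 1→Station 2 = (247, -540, 169.9), Station 1→Station 3 = (1164, -632, 1343.1).
Normal n = (Station 1→Station 2) × (Station 1→Station 3) = (-617897.2, -133982.1, 472456).
So ∂z/∂easting = −n_x/n_z = 1.30784 and ∂z/∂northing = −n_y/n_z = 0.28359.
Gradient magnitude |∇z| = √(a² + b²) = √(1.71045 + 0.08042) = 1.33823.
True dip = arctan(1.33823) = 53.2°, dipping toward WSW (azimuth ≈ 258°).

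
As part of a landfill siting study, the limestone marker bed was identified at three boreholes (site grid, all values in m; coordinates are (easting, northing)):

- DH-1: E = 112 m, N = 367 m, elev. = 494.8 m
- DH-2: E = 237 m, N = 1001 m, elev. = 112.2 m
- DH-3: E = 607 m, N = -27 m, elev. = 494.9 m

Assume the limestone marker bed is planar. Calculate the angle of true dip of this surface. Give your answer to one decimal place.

33.7°

Let the plane be z = a·E + b·N + c.
DH-2−DH-1: 125a + 634b = −382.6;  DH-3−DH-1: 495a − 394b = 0.1.
Solving gives a = −0.41501, b = −0.52165.
Gradient magnitude |∇z| = √(a² + b²) = √(0.17223 + 0.27212) = 0.66659.
True dip = arctan(0.66659) = 33.7°, dipping toward NE (azimuth ≈ 039°).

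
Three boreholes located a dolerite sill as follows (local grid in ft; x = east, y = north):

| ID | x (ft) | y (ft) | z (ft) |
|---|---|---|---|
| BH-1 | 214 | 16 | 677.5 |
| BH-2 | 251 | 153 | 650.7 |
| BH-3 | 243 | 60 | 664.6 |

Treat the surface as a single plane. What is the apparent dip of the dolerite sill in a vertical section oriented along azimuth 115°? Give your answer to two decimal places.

Let the plane be z = a·x + b·y + c.
BH-2−BH-1: 37a + 137b = −26.8;  BH-3−BH-1: 29a + 44b = −12.9.
Solving gives a = −0.25079, b = −0.12789.
Unit vector along 115° is (sin 115°, cos 115°) = (0.9063, -0.4226).
Slope in that direction = a·(0.9063) + b·(-0.4226) = −0.17324.
Apparent dip = arctan|0.17324| = 9.83° (true dip is 15.7°, so apparent ≤ true as expected).

9.83°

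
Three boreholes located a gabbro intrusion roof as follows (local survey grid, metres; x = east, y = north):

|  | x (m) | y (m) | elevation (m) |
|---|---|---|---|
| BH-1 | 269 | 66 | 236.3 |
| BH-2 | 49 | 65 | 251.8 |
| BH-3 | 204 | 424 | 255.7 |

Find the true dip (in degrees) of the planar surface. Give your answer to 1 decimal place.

4.7°

Two edge vectors: BH-1→BH-2 = (-220, -1, 15.5), BH-1→BH-3 = (-65, 358, 19.4).
Normal n = (BH-1→BH-2) × (BH-1→BH-3) = (-5568.4, 3260.5, -78825).
So ∂z/∂x = −n_x/n_z = −0.07064 and ∂z/∂y = −n_y/n_z = 0.04136.
Gradient magnitude |∇z| = √(a² + b²) = √(0.00499 + 0.00171) = 0.08186.
True dip = arctan(0.08186) = 4.7°, dipping toward ESE (azimuth ≈ 120°).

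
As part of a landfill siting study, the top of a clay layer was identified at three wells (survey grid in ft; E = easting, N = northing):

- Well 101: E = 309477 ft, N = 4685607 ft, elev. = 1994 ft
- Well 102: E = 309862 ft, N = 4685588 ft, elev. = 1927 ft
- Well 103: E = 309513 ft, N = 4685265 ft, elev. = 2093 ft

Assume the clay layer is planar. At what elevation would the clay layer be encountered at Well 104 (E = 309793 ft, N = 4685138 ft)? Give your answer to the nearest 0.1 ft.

2079.3 ft

Let the plane be z = a·E + b·N + c.
Well 102−Well 101: 385a − 19b = −67;  Well 103−Well 101: 36a − 342b = 99.
Solving gives a = −0.189295039, b = −0.309399478.
Then c = 1994 − a·309477 − b·4685607 = 1510300.82.
At (309793, 4685138): z = −58642.3 − 1449579.3 + 1510300.82 = 2079.3 ft.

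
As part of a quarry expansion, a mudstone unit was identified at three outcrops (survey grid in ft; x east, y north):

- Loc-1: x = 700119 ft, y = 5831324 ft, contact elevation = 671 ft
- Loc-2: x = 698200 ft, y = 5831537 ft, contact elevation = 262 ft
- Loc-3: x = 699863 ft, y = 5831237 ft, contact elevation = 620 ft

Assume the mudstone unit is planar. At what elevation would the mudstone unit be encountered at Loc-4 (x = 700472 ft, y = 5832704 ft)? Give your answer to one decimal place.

702.4 ft

Let the plane be z = a·x + b·y + c.
Loc-2−Loc-1: −1919a + 213b = −409;  Loc-3−Loc-1: −256a − 87b = −51.
Solving gives a = 0.209706476, b = −0.030860435.
Then c = 671 − a·700119 − b·5831324 = 33808.71.
At (700472, 5832704): z = 146893.5 − 179999.8 + 33808.71 = 702.4 ft.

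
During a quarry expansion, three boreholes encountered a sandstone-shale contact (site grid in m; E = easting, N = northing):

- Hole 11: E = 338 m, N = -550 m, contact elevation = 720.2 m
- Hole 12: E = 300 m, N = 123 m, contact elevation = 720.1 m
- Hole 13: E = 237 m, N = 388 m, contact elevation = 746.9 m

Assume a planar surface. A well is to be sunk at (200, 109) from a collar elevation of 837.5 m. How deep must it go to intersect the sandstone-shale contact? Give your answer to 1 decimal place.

Let the plane be z = a·E + b·N + c.
Hole 12−Hole 11: −38a + 673b = −0.1;  Hole 13−Hole 11: −101a + 938b = 26.7.
Solving gives a = −0.55872, b = −0.03170.
Then c = 720.2 − a·338 − b·-550 = 891.61.
At (200, 109): z_contact = −111.74 − 3.45 + 891.61 = 776.42 m.
Depth below ground = 837.5 − 776.42 = 61.1 m.

61.1 m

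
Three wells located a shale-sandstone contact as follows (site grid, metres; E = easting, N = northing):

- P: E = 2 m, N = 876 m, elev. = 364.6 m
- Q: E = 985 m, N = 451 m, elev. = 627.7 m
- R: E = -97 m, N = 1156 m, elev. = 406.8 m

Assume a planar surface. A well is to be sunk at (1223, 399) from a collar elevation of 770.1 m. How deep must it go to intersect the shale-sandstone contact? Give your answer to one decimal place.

64.0 m

Let the plane be z = a·E + b·N + c.
Q−P: 983a − 425b = 263.1;  R−P: −99a + 280b = 42.2.
Solving gives a = 0.392868, b = 0.289621.
Then c = 364.6 − a·2 − b·876 = 110.11.
At (1223, 399): z_contact = 480.48 + 115.56 + 110.11 = 706.14 m.
Depth below ground = 770.1 − 706.14 = 64.0 m.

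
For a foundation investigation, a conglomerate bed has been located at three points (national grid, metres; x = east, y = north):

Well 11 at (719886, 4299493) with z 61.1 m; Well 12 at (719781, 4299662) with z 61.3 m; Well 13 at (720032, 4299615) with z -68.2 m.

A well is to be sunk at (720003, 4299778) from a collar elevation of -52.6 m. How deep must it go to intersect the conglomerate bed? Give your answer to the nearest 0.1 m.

57.6 m

Let the plane be z = a·x + b·y + c.
Well 12−Well 11: −105a + 169b = 0.2;  Well 13−Well 11: 146a + 122b = −129.3.
Solving gives a = −0.583611674, b = −0.361415537.
Then c = 61.1 − a·719886 − b·4299493 = 1974098.55.
At (720003, 4299778): z_contact = −420202.16 − 1554006.58 + 1974098.55 = -110.19 m.
Depth below ground = -52.6 − (-110.19) = 57.6 m.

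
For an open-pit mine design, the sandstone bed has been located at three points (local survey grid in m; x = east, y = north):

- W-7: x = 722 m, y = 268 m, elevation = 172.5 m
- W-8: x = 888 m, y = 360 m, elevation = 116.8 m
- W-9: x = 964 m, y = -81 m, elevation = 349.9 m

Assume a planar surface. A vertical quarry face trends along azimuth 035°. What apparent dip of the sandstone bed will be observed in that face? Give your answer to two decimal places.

24.74°

Let the plane be z = a·x + b·y + c.
W-8−W-7: 166a + 92b = −55.7;  W-9−W-7: 242a − 349b = 177.4.
Solving gives a = −0.03889, b = −0.53527.
Unit vector along 035° is (sin 35°, cos 35°) = (0.5736, 0.8192).
Slope in that direction = a·(0.5736) + b·(0.8192) = −0.46077.
Apparent dip = arctan|0.46077| = 24.74° (true dip is 28.2°, so apparent ≤ true as expected).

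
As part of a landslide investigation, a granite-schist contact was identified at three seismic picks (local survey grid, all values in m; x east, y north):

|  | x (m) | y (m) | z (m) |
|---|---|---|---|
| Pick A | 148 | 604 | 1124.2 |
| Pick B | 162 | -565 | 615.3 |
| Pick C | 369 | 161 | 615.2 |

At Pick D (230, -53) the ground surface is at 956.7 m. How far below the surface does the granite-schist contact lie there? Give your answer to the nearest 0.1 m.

Let the plane be z = a·x + b·y + c.
Pick B−Pick A: 14a − 1169b = −508.9;  Pick C−Pick A: 221a − 443b = −509.
Solving gives a = −1.46573, b = 0.41778.
Then c = 1124.2 − a·148 − b·604 = 1088.79.
At (230, -53): z_contact = −337.12 − 22.14 + 1088.79 = 729.53 m.
Depth below ground = 956.7 − 729.53 = 227.2 m.

227.2 m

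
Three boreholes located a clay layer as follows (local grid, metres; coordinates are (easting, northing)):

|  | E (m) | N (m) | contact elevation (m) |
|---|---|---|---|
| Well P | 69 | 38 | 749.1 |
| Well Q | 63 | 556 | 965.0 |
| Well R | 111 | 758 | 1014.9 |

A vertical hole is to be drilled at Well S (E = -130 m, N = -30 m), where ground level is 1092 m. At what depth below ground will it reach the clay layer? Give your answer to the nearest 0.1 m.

235.1 m

Let the plane be z = a·E + b·N + c.
Well Q−Well P: −6a + 518b = 215.9;  Well R−Well P: 42a + 720b = 265.8.
Solving gives a = −0.68122, b = 0.40890.
Then c = 749.1 − a·69 − b·38 = 780.57.
At (-130, -30): z_contact = 88.56 − 12.27 + 780.57 = 856.86 m.
Depth below ground = 1092 − 856.86 = 235.1 m.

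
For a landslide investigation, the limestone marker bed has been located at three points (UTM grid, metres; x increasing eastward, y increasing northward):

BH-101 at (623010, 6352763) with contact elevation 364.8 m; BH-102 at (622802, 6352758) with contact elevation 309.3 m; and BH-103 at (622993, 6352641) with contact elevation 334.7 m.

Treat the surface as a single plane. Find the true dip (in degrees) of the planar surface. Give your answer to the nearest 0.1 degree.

Two edge vectors: BH-101→BH-102 = (-208, -5, -55.5), BH-101→BH-103 = (-17, -122, -30.1).
Normal n = (BH-101→BH-102) × (BH-101→BH-103) = (-6620.5, -5317.3, 25291).
So ∂z/∂x = −n_x/n_z = 0.26177 and ∂z/∂y = −n_y/n_z = 0.21024.
Gradient magnitude |∇z| = √(a² + b²) = √(0.06853 + 0.04420) = 0.33575.
True dip = arctan(0.33575) = 18.6°, dipping toward SW (azimuth ≈ 231°).

18.6°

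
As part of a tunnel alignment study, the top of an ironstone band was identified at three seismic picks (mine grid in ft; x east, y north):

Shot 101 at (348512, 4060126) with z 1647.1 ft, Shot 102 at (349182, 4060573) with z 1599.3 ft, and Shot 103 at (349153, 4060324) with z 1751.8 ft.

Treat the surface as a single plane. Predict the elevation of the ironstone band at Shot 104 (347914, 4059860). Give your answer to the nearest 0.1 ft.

1602.7 ft

Two edge vectors: Shot 101→Shot 102 = (670, 447, -47.8), Shot 101→Shot 103 = (641, 198, 104.7).
Normal n = (Shot 101→Shot 102) × (Shot 101→Shot 103) = (56265.3, -100788.8, -153867).
So ∂z/∂x = −n_x/n_z = 0.365674901 and ∂z/∂y = −n_y/n_z = −0.655038442.
Intercept c from Shot 101: 1647.1 − 127442.09 + 2659538.61 = 2533743.62.
At (347914, 4059860): z = 127223.4 − 2659364.4 + 2533743.62 = 1602.7 ft.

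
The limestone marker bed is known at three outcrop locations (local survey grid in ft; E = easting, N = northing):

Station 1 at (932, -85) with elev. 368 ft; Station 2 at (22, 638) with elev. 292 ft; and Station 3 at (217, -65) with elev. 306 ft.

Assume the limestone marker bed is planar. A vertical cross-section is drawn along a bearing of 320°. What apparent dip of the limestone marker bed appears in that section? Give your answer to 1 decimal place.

3.0°

Two edge vectors: Station 1→Station 2 = (-910, 723, -76), Station 1→Station 3 = (-715, 20, -62).
Normal n = (Station 1→Station 2) × (Station 1→Station 3) = (-43306, -2080, 498745).
So ∂z/∂E = −n_x/n_z = 0.08683 and ∂z/∂N = −n_y/n_z = 0.00417.
Unit vector along 320° is (sin 320°, cos 320°) = (-0.6428, 0.7660).
Slope in that direction = a·(-0.6428) + b·(0.7660) = −0.05262.
Apparent dip = arctan|0.05262| = 3.0° (true dip is 5.0°, so apparent ≤ true as expected).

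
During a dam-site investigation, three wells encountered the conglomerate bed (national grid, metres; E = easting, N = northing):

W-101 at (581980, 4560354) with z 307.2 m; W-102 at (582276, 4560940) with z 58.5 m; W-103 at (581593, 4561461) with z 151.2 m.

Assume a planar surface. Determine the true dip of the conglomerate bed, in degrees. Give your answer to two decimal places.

Let the plane be z = a·E + b·N + c.
W-102−W-101: 296a + 586b = −248.7;  W-103−W-101: −387a + 1107b = −156.
Solving gives a = −0.33167, b = −0.25687.
Gradient magnitude |∇z| = √(a² + b²) = √(0.11000 + 0.06598) = 0.41951.
True dip = arctan(0.41951) = 22.76°, dipping toward NE (azimuth ≈ 052°).

22.76°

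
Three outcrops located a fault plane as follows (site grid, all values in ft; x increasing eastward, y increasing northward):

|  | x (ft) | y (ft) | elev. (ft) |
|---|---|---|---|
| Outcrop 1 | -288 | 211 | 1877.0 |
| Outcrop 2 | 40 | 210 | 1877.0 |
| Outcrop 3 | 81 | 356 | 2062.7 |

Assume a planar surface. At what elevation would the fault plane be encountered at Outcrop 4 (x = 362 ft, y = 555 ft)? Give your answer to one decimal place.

2316.7 ft

Let the plane be z = a·x + b·y + c.
Outcrop 2−Outcrop 1: 328a − 1b = 0;  Outcrop 3−Outcrop 1: 369a + 145b = 185.7.
Solving gives a = 0.00387, b = 1.27083.
Then c = 1877 − a·-288 − b·211 = 1609.97.
At (362, 555): z = 1.4 + 705.3 + 1609.97 = 2316.7 ft.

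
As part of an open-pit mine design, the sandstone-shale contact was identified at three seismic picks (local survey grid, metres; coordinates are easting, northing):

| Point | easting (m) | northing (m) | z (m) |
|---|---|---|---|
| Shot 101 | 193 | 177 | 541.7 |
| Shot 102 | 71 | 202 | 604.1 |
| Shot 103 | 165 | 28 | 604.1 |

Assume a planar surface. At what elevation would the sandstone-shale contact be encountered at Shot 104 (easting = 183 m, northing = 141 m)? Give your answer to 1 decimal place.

558.6 m

Let the plane be z = a·easting + b·northing + c.
Shot 102−Shot 101: −122a + 25b = 62.4;  Shot 103−Shot 101: −28a − 149b = 62.4.
Solving gives a = −0.57515, b = −0.31071.
Then c = 541.7 − a·193 − b·177 = 707.70.
At (183, 141): z = −105.3 − 43.8 + 707.70 = 558.6 m.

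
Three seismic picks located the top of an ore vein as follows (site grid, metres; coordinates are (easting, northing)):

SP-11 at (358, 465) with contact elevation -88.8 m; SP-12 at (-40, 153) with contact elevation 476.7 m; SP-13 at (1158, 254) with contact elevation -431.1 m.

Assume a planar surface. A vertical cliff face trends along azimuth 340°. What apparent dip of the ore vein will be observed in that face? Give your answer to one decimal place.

Let the plane be z = a·E + b·N + c.
SP-12−SP-11: −398a − 312b = 565.5;  SP-13−SP-11: 800a − 211b = −342.3.
Solving gives a = −0.67786, b = −0.94780.
Unit vector along 340° is (sin 340°, cos 340°) = (-0.3420, 0.9397).
Slope in that direction = a·(-0.3420) + b·(0.9397) = −0.65880.
Apparent dip = arctan|0.65880| = 33.4° (true dip is 49.4°, so apparent ≤ true as expected).

33.4°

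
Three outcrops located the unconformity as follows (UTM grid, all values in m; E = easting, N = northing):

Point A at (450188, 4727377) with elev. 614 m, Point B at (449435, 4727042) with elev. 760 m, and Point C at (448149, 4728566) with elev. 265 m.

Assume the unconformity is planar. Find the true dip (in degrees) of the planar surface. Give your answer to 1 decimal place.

19.6°

Let the plane be z = a·E + b·N + c.
Point B−Point A: −753a − 335b = 146;  Point C−Point A: −2039a + 1189b = −349.
Solving gives a = −0.03591, b = −0.35510.
Gradient magnitude |∇z| = √(a² + b²) = √(0.00129 + 0.12610) = 0.35692.
True dip = arctan(0.35692) = 19.6°, dipping toward N (azimuth ≈ 006°).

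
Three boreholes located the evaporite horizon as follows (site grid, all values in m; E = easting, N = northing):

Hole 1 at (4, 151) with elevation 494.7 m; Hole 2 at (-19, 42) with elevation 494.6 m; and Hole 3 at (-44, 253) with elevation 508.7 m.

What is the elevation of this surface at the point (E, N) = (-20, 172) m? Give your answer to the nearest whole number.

Let the plane be z = a·E + b·N + c.
Hole 2−Hole 1: −23a − 109b = −0.1;  Hole 3−Hole 1: −48a + 102b = 14.
Solving gives a = −0.20003, b = 0.04312.
Then c = 494.7 − a·4 − b·151 = 488.99.
At (-20, 172): z = 4.0 + 7.4 + 488.99 = 500.4 m.

500 m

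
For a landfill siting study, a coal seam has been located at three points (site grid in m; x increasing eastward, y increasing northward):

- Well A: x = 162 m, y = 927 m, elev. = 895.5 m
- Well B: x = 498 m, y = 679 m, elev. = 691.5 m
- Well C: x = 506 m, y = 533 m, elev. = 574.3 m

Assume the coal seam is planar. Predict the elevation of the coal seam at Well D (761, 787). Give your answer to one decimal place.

774.1 m

Two edge vectors: Well A→Well B = (336, -248, -204), Well A→Well C = (344, -394, -321.2).
Normal n = (Well A→Well B) × (Well A→Well C) = (-718.4, 37747.2, -47072).
So ∂z/∂x = −n_x/n_z = −0.01526 and ∂z/∂y = −n_y/n_z = 0.80190.
Intercept c from Well A: 895.5 + 2.47 − 743.36 = 154.61.
At (761, 787): z = −11.6 + 631.1 + 154.61 = 774.1 m.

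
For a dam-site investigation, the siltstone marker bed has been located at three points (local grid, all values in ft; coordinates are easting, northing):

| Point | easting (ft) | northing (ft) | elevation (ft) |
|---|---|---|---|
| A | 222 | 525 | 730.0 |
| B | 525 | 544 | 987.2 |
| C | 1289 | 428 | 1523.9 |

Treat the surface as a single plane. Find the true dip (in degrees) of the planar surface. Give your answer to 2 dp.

46.56°

Two edge vectors: A→B = (303, 19, 257.2), A→C = (1067, -97, 793.9).
Normal n = (A→B) × (A→C) = (40032.5, 33880.7, -49664).
So ∂z/∂easting = −n_x/n_z = 0.80607 and ∂z/∂northing = −n_y/n_z = 0.68220.
Gradient magnitude |∇z| = √(a² + b²) = √(0.64974 + 0.46539) = 1.05600.
True dip = arctan(1.05600) = 46.56°, dipping toward SW (azimuth ≈ 230°).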